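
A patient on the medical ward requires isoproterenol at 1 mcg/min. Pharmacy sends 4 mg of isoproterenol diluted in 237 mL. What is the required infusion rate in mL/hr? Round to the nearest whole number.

1 mcg/min × 60 min/hr = 60 mcg/hr
Concentration = 4 mg ÷ 237 mL = 0.01687764 mg/mL = 16.87764 mcg/mL
Rate = 60 mcg/hr ÷ 16.87764 mcg/mL = 3.555 mL/hr

4 mL/hr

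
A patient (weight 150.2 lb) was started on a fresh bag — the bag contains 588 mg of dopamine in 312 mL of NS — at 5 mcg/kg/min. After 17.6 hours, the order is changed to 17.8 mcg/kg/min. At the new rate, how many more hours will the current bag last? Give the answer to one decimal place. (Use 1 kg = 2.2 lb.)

3.1 hours

Initial rate:
Weight = 150.2 lb ÷ 2.2 lb/kg = 68.27273 kg
Dose = 5 mcg/kg/min × 68.27273 kg = 341.3636 mcg/min
341.3636 mcg/min × 60 min/hr = 20481.82 mcg/hr
Concentration = 588 mg ÷ 312 mL = 1.884615 mg/mL = 1884.615 mcg/mL
Rate = 20481.82 mcg/hr ÷ 1884.615 mcg/mL = 10.8679 mL/hr
Volume infused so far = 10.8679 mL/hr × 17.6 hr = 191.2751 mL
Volume remaining = 312 − 191.2751 = 120.7249 mL
New rate:
Dose = 17.8 mcg/kg/min × 68.27273 kg = 1215.255 mcg/min
1215.255 mcg/min × 60 min/hr = 72915.27 mcg/hr
Rate = 72915.27 mcg/hr ÷ 1884.615 mcg/mL = 38.68974 mL/hr
Time remaining = 120.7249 mL ÷ 38.68974 mL/hr = 3.120334 hr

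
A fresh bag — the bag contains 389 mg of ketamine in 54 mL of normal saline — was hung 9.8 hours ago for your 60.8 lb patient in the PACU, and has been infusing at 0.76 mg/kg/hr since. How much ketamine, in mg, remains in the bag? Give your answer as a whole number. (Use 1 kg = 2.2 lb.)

Weight = 60.8 lb ÷ 2.2 lb/kg = 27.63636 kg
Dose = 0.76 mg/kg/hr × 27.63636 kg = 21.00364 mg/hr
Concentration = 389 mg ÷ 54 mL = 7.203704 mg/mL
Rate = 21.00364 mg/hr ÷ 7.203704 mg/mL = 2.915672 mL/hr
Volume infused = 2.915672 mL/hr × 9.8 hr = 28.57358 mL
Volume remaining = 54 − 28.57358 = 25.42642 mL
Drug remaining = 25.42642 mL × 7.203704 mg/mL = 183.1644 mg

183 mg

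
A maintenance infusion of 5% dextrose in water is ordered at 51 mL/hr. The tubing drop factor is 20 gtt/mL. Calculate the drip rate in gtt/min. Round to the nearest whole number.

51 mL/hr ÷ 60 min/hr = 0.85 mL/min
0.85 mL/min × 20 gtt/mL = 17 gtt/min

17 gtt/min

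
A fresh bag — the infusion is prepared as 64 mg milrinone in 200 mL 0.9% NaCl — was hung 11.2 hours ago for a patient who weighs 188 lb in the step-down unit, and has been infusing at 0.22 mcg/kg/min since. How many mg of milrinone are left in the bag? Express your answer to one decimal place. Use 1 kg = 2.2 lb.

Weight = 188 lb ÷ 2.2 lb/kg = 85.45455 kg
Dose = 0.22 mcg/kg/min × 85.45455 kg = 18.8 mcg/min
18.8 mcg/min × 60 min/hr = 1128 mcg/hr
Concentration = 64 mg ÷ 200 mL = 0.32 mg/mL = 320 mcg/mL
Rate = 1128 mcg/hr ÷ 320 mcg/mL = 3.525 mL/hr
Volume infused = 3.525 mL/hr × 11.2 hr = 39.48 mL
Volume remaining = 200 − 39.48 = 160.52 mL
Drug remaining = 160.52 mL × 320 mcg/mL = 51366.4 mcg = 51.3664 mg

51.4 mg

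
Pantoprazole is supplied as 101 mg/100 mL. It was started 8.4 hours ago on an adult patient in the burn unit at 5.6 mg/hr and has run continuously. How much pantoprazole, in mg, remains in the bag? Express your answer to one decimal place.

Concentration = 101 mg ÷ 100 mL = 1.01 mg/mL
Rate = 5.6 mg/hr ÷ 1.01 mg/mL = 5.544554 mL/hr
Volume infused = 5.544554 mL/hr × 8.4 hr = 46.57426 mL
Volume remaining = 100 − 46.57426 = 53.42574 mL
Drug remaining = 53.42574 mL × 1.01 mg/mL = 53.96 mg

54.0 mg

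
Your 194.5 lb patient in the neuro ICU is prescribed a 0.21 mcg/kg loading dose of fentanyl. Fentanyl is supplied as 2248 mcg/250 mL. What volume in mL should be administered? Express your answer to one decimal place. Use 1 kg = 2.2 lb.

2.1 mL

Weight = 194.5 lb ÷ 2.2 lb/kg = 88.40909 kg
Dose = 0.21 mcg/kg × 88.40909 kg = 18.56591 mcg
Concentration = 2248 mcg ÷ 250 mL = 8.992 mcg/mL
Volume = 18.56591 mcg ÷ 8.992 mcg/mL = 2.064714 mL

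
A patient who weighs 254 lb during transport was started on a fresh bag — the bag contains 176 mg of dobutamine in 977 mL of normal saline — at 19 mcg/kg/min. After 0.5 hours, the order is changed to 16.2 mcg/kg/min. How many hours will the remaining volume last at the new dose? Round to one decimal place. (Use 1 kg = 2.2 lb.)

1.0 hours

Initial rate:
Weight = 254 lb ÷ 2.2 lb/kg = 115.4545 kg
Dose = 19 mcg/kg/min × 115.4545 kg = 2193.636 mcg/min
2193.636 mcg/min × 60 min/hr = 131618.2 mcg/hr
Concentration = 176 mg ÷ 977 mL = 0.1801433 mg/mL = 180.1433 mcg/mL
Rate = 131618.2 mcg/hr ÷ 180.1433 mcg/mL = 730.6305 mL/hr
Volume infused so far = 730.6305 mL/hr × 0.5 hr = 365.3152 mL
Volume remaining = 977 − 365.3152 = 611.6848 mL
New rate:
Dose = 16.2 mcg/kg/min × 115.4545 kg = 1870.364 mcg/min
1870.364 mcg/min × 60 min/hr = 112221.8 mcg/hr
Rate = 112221.8 mcg/hr ÷ 180.1433 mcg/mL = 622.9586 mL/hr
Time remaining = 611.6848 mL ÷ 622.9586 mL/hr = 0.9819027 hr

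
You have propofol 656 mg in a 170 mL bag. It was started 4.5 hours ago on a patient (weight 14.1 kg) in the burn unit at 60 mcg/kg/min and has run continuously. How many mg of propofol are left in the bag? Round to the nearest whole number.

428 mg

Dose = 60 mcg/kg/min × 14.1 kg = 846 mcg/min
846 mcg/min × 60 min/hr = 50760 mcg/hr
Concentration = 656 mg ÷ 170 mL = 3.858824 mg/mL = 3858.824 mcg/mL
Rate = 50760 mcg/hr ÷ 3858.824 mcg/mL = 13.15427 mL/hr
Volume infused = 13.15427 mL/hr × 4.5 hr = 59.19421 mL
Volume remaining = 170 − 59.19421 = 110.8058 mL
Drug remaining = 110.8058 mL × 3858.824 mcg/mL = 427580 mcg = 427.58 mg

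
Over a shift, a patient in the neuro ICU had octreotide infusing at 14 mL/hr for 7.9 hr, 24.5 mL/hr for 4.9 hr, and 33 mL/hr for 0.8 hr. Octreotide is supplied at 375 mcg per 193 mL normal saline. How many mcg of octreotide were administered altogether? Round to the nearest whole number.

499 mcg

Concentration = 375 mcg ÷ 193 mL = 1.943005 mcg/mL
Stage 1: 14 mL/hr × 7.9 hr = 110.6 mL → 110.6 mL × 1.943005 mcg/mL = 214.8964 mcg
Stage 2: 24.5 mL/hr × 4.9 hr = 120.05 mL → 120.05 mL × 1.943005 mcg/mL = 233.2578 mcg
Stage 3: 33 mL/hr × 0.8 hr = 26.4 mL → 26.4 mL × 1.943005 mcg/mL = 51.29534 mcg
Total = 214.8964 + 233.2578 + 51.29534 = 499.4495 mcg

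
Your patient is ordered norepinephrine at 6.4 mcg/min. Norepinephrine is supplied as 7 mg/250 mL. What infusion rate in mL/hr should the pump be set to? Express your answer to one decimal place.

13.7 mL/hr

6.4 mcg/min × 60 min/hr = 384 mcg/hr
Concentration = 7 mg ÷ 250 mL = 0.028 mg/mL = 28 mcg/mL
Rate = 384 mcg/hr ÷ 28 mcg/mL = 13.71429 mL/hr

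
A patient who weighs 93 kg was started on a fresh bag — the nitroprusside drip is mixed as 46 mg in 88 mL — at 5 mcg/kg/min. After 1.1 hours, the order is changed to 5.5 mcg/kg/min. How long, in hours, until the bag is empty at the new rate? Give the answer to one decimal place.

Initial rate:
Dose = 5 mcg/kg/min × 93 kg = 465 mcg/min
465 mcg/min × 60 min/hr = 27900 mcg/hr
Concentration = 46 mg ÷ 88 mL = 0.5227273 mg/mL = 522.7273 mcg/mL
Rate = 27900 mcg/hr ÷ 522.7273 mcg/mL = 53.37391 mL/hr
Volume infused so far = 53.37391 mL/hr × 1.1 hr = 58.7113 mL
Volume remaining = 88 − 58.7113 = 29.2887 mL
New rate:
Dose = 5.5 mcg/kg/min × 93 kg = 511.5 mcg/min
511.5 mcg/min × 60 min/hr = 30690 mcg/hr
Rate = 30690 mcg/hr ÷ 522.7273 mcg/mL = 58.7113 mL/hr
Time remaining = 29.2887 mL ÷ 58.7113 mL/hr = 0.4988596 hr

0.5 hours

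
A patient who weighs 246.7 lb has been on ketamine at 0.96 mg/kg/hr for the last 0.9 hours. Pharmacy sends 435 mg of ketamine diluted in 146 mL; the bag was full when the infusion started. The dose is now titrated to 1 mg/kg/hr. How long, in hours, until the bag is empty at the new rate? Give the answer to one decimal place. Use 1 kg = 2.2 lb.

Initial rate:
Weight = 246.7 lb ÷ 2.2 lb/kg = 112.1364 kg
Dose = 0.96 mg/kg/hr × 112.1364 kg = 107.6509 mg/hr
Concentration = 435 mg ÷ 146 mL = 2.979452 mg/mL
Rate = 107.6509 mg/hr ÷ 2.979452 mg/mL = 36.13111 mL/hr
Volume infused so far = 36.13111 mL/hr × 0.9 hr = 32.518 mL
Volume remaining = 146 − 32.518 = 113.482 mL
New rate:
Dose = 1 mg/kg/hr × 112.1364 kg = 112.1364 mg/hr
Rate = 112.1364 mg/hr ÷ 2.979452 mg/mL = 37.63657 mL/hr
Time remaining = 113.482 mL ÷ 37.63657 mL/hr = 3.015206 hr

3.0 hours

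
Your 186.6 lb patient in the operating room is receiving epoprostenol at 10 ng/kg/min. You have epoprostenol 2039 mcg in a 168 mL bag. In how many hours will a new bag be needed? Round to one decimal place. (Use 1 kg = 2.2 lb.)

40.1 hours

Weight = 186.6 lb ÷ 2.2 lb/kg = 84.81818 kg
Dose = 10 ng/kg/min × 84.81818 kg = 848.1818 ng/min
848.1818 ng/min × 60 min/hr = 50890.91 ng/hr
Concentration = 2039 mcg ÷ 168 mL = 12.1369 mcg/mL = 12136.9 ng/mL
Rate = 50890.91 ng/hr ÷ 12136.9 ng/mL = 4.193071 mL/hr
Duration = 168 mL ÷ 4.193071 mL/hr = 40.0661 hr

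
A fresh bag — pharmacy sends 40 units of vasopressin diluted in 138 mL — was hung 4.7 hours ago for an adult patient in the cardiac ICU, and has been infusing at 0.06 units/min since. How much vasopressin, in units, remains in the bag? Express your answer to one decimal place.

0.06 units/min × 60 min/hr = 3.6 units/hr
Concentration = 40 units ÷ 138 mL = 0.2898551 units/mL
Rate = 3.6 units/hr ÷ 0.2898551 units/mL = 12.42 mL/hr
Volume infused = 12.42 mL/hr × 4.7 hr = 58.374 mL
Volume remaining = 138 − 58.374 = 79.626 mL
Drug remaining = 79.626 mL × 0.2898551 units/mL = 23.08 units

23.1 units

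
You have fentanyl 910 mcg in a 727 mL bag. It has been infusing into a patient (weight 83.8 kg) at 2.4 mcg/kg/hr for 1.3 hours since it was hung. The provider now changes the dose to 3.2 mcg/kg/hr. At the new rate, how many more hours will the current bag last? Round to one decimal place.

Initial rate:
Dose = 2.4 mcg/kg/hr × 83.8 kg = 201.12 mcg/hr
Concentration = 910 mcg ÷ 727 mL = 1.251719 mcg/mL
Rate = 201.12 mcg/hr ÷ 1.251719 mcg/mL = 160.675 mL/hr
Volume infused so far = 160.675 mL/hr × 1.3 hr = 208.8775 mL
Volume remaining = 727 − 208.8775 = 518.1225 mL
New rate:
Dose = 3.2 mcg/kg/hr × 83.8 kg = 268.16 mcg/hr
Rate = 268.16 mcg/hr ÷ 1.251719 mcg/mL = 214.2333 mL/hr
Time remaining = 518.1225 mL ÷ 214.2333 mL/hr = 2.418496 hr

2.4 hours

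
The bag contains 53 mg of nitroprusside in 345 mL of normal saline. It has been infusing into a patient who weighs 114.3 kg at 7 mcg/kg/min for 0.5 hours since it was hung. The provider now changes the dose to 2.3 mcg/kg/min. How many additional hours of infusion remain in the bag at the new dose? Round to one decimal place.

1.8 hours

Initial rate:
Dose = 7 mcg/kg/min × 114.3 kg = 800.1 mcg/min
800.1 mcg/min × 60 min/hr = 48006 mcg/hr
Concentration = 53 mg ÷ 345 mL = 0.1536232 mg/mL = 153.6232 mcg/mL
Rate = 48006 mcg/hr ÷ 153.6232 mcg/mL = 312.4919 mL/hr
Volume infused so far = 312.4919 mL/hr × 0.5 hr = 156.2459 mL
Volume remaining = 345 − 156.2459 = 188.7541 mL
New rate:
Dose = 2.3 mcg/kg/min × 114.3 kg = 262.89 mcg/min
262.89 mcg/min × 60 min/hr = 15773.4 mcg/hr
Rate = 15773.4 mcg/hr ÷ 153.6232 mcg/mL = 102.6759 mL/hr
Time remaining = 188.7541 mL ÷ 102.6759 mL/hr = 1.838348 hr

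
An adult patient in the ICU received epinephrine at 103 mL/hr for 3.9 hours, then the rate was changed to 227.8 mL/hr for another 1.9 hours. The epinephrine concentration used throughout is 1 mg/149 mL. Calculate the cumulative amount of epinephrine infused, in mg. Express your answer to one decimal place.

5.6 mg

Concentration = 1 mg ÷ 149 mL = 0.006711409 mg/mL
Stage 1: 103 mL/hr × 3.9 hr = 401.7 mL → 401.7 mL × 0.006711409 mg/mL = 2.695973 mg
Stage 2: 227.8 mL/hr × 1.9 hr = 432.82 mL → 432.82 mL × 0.006711409 mg/mL = 2.904832 mg
Total = 2.695973 + 2.904832 = 5.600805 mg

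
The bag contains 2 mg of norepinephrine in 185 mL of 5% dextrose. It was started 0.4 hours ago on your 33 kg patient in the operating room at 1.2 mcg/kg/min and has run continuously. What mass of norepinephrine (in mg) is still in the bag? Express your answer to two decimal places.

Dose = 1.2 mcg/kg/min × 33 kg = 39.6 mcg/min
39.6 mcg/min × 60 min/hr = 2376 mcg/hr
Concentration = 2 mg ÷ 185 mL = 0.01081081 mg/mL = 10.81081 mcg/mL
Rate = 2376 mcg/hr ÷ 10.81081 mcg/mL = 219.78 mL/hr
Volume infused = 219.78 mL/hr × 0.4 hr = 87.912 mL
Volume remaining = 185 − 87.912 = 97.088 mL
Drug remaining = 97.088 mL × 10.81081 mcg/mL = 1049.6 mcg = 1.0496 mg

1.05 mg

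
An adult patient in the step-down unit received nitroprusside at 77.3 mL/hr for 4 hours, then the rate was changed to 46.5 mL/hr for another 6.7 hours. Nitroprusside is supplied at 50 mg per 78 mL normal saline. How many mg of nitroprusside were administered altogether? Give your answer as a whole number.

Concentration = 50 mg ÷ 78 mL = 0.6410256 mg/mL
Stage 1: 77.3 mL/hr × 4 hr = 309.2 mL → 309.2 mL × 0.6410256 mg/mL = 198.2051 mg
Stage 2: 46.5 mL/hr × 6.7 hr = 311.55 mL → 311.55 mL × 0.6410256 mg/mL = 199.7115 mg
Total = 198.2051 + 199.7115 = 397.9167 mg

398 mg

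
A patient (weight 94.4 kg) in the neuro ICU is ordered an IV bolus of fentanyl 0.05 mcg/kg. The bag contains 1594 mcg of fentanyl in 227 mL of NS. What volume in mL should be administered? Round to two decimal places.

0.67 mL

Dose = 0.05 mcg/kg × 94.4 kg = 4.72 mcg
Concentration = 1594 mcg ÷ 227 mL = 7.022026 mcg/mL
Volume = 4.72 mcg ÷ 7.022026 mcg/mL = 0.6721706 mL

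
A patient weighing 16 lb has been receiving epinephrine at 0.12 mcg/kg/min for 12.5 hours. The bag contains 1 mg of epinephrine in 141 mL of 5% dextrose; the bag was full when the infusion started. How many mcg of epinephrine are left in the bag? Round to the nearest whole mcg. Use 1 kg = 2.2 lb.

345 mcg

Weight = 16 lb ÷ 2.2 lb/kg = 7.272727 kg
Dose = 0.12 mcg/kg/min × 7.272727 kg = 0.8727273 mcg/min
0.8727273 mcg/min × 60 min/hr = 52.36364 mcg/hr
Concentration = 1 mg ÷ 141 mL = 0.007092199 mg/mL = 7.092199 mcg/mL
Rate = 52.36364 mcg/hr ÷ 7.092199 mcg/mL = 7.383273 mL/hr
Volume infused = 7.383273 mL/hr × 12.5 hr = 92.29091 mL
Volume remaining = 141 − 92.29091 = 48.70909 mL
Drug remaining = 48.70909 mL × 7.092199 mcg/mL = 345.4545 mcg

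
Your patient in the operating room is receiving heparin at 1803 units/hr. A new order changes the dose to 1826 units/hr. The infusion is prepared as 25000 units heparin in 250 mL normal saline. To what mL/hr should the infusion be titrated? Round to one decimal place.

18.3 mL/hr

Concentration = 25000 units ÷ 250 mL = 100 units/mL
Rate = 1826 units/hr ÷ 100 units/mL = 18.26 mL/hr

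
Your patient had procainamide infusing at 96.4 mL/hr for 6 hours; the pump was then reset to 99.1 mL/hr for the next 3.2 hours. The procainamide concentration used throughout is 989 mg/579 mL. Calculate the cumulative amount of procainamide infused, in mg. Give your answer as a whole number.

Concentration = 989 mg ÷ 579 mL = 1.708117 mg/mL
Stage 1: 96.4 mL/hr × 6 hr = 578.4 mL → 578.4 mL × 1.708117 mg/mL = 987.9751 mg
Stage 2: 99.1 mL/hr × 3.2 hr = 317.12 mL → 317.12 mL × 1.708117 mg/mL = 541.6782 mg
Total = 987.9751 + 541.6782 = 1529.653 mg

1530 mg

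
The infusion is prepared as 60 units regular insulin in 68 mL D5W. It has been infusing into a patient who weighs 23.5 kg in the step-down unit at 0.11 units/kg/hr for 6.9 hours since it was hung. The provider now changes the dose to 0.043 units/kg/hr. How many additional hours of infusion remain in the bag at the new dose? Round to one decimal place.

Initial rate:
Dose = 0.11 units/kg/hr × 23.5 kg = 2.585 units/hr
Concentration = 60 units ÷ 68 mL = 0.8823529 units/mL
Rate = 2.585 units/hr ÷ 0.8823529 units/mL = 2.929667 mL/hr
Volume infused so far = 2.929667 mL/hr × 6.9 hr = 20.2147 mL
Volume remaining = 68 − 20.2147 = 47.7853 mL
New rate:
Dose = 0.043 units/kg/hr × 23.5 kg = 1.0105 units/hr
Rate = 1.0105 units/hr ÷ 0.8823529 units/mL = 1.145233 mL/hr
Time remaining = 47.7853 mL ÷ 1.145233 mL/hr = 41.72538 hr

41.7 hours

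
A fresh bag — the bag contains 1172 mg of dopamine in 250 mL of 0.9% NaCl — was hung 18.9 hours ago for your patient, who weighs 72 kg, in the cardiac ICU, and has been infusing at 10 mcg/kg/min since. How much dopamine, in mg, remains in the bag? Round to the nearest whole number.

Dose = 10 mcg/kg/min × 72 kg = 720 mcg/min
720 mcg/min × 60 min/hr = 43200 mcg/hr
Concentration = 1172 mg ÷ 250 mL = 4.688 mg/mL = 4688 mcg/mL
Rate = 43200 mcg/hr ÷ 4688 mcg/mL = 9.215017 mL/hr
Volume infused = 9.215017 mL/hr × 18.9 hr = 174.1638 mL
Volume remaining = 250 − 174.1638 = 75.83618 mL
Drug remaining = 75.83618 mL × 4688 mcg/mL = 355520 mcg = 355.52 mg

356 mg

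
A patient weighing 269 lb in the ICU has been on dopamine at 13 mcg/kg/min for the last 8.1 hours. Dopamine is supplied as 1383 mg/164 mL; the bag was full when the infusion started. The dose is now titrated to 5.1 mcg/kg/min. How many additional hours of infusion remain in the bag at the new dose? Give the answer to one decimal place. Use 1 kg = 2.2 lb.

Initial rate:
Weight = 269 lb ÷ 2.2 lb/kg = 122.2727 kg
Dose = 13 mcg/kg/min × 122.2727 kg = 1589.545 mcg/min
1589.545 mcg/min × 60 min/hr = 95372.73 mcg/hr
Concentration = 1383 mg ÷ 164 mL = 8.432927 mg/mL = 8432.927 mcg/mL
Rate = 95372.73 mcg/hr ÷ 8432.927 mcg/mL = 11.30956 mL/hr
Volume infused so far = 11.30956 mL/hr × 8.1 hr = 91.60747 mL
Volume remaining = 164 − 91.60747 = 72.39253 mL
New rate:
Dose = 5.1 mcg/kg/min × 122.2727 kg = 623.5909 mcg/min
623.5909 mcg/min × 60 min/hr = 37415.45 mcg/hr
Rate = 37415.45 mcg/hr ÷ 8432.927 mcg/mL = 4.436829 mL/hr
Time remaining = 72.39253 mL ÷ 4.436829 mL/hr = 16.31628 hr

16.3 hours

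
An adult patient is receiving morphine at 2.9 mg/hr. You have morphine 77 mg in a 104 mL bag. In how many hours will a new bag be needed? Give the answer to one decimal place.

26.6 hours

Concentration = 77 mg ÷ 104 mL = 0.7403846 mg/mL
Rate = 2.9 mg/hr ÷ 0.7403846 mg/mL = 3.916883 mL/hr
Duration = 104 mL ÷ 3.916883 mL/hr = 26.55172 hr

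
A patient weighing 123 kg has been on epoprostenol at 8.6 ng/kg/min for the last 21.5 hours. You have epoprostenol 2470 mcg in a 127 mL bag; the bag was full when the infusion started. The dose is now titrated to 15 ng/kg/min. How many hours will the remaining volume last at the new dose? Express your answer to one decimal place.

Initial rate:
Dose = 8.6 ng/kg/min × 123 kg = 1057.8 ng/min
1057.8 ng/min × 60 min/hr = 63468 ng/hr
Concentration = 2470 mcg ÷ 127 mL = 19.44882 mcg/mL = 19448.82 ng/mL
Rate = 63468 ng/hr ÷ 19448.82 ng/mL = 3.263334 mL/hr
Volume infused so far = 3.263334 mL/hr × 21.5 hr = 70.16169 mL
Volume remaining = 127 − 70.16169 = 56.83831 mL
New rate:
Dose = 15 ng/kg/min × 123 kg = 1845 ng/min
1845 ng/min × 60 min/hr = 110700 ng/hr
Rate = 110700 ng/hr ÷ 19448.82 ng/mL = 5.691862 mL/hr
Time remaining = 56.83831 mL ÷ 5.691862 mL/hr = 9.98589 hr

10.0 hours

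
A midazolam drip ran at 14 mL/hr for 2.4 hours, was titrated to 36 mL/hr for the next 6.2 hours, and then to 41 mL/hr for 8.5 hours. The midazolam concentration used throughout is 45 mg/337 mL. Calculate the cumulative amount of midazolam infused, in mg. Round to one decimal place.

80.8 mg

Concentration = 45 mg ÷ 337 mL = 0.1335312 mg/mL
Stage 1: 14 mL/hr × 2.4 hr = 33.6 mL → 33.6 mL × 0.1335312 mg/mL = 4.486647 mg
Stage 2: 36 mL/hr × 6.2 hr = 223.2 mL → 223.2 mL × 0.1335312 mg/mL = 29.80415 mg
Stage 3: 41 mL/hr × 8.5 hr = 348.5 mL → 348.5 mL × 0.1335312 mg/mL = 46.53561 mg
Total = 4.486647 + 29.80415 + 46.53561 = 80.82641 mg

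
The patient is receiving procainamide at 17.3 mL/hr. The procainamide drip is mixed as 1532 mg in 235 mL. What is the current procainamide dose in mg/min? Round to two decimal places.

1.88 mg/min

Concentration = 1532 mg ÷ 235 mL = 6.519149 mg/mL
Drug rate = 17.3 mL/hr × 6.519149 mg/mL = 112.7813 mg/hr
112.7813 mg/hr ÷ 60 min/hr = 1.879688 mg/min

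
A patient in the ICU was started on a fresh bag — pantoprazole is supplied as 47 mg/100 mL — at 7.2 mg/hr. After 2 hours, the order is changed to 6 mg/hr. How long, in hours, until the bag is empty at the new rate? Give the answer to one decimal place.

Initial rate:
Concentration = 47 mg ÷ 100 mL = 0.47 mg/mL
Rate = 7.2 mg/hr ÷ 0.47 mg/mL = 15.31915 mL/hr
Volume infused so far = 15.31915 mL/hr × 2 hr = 30.6383 mL
Volume remaining = 100 − 30.6383 = 69.3617 mL
New rate:
Rate = 6 mg/hr ÷ 0.47 mg/mL = 12.76596 mL/hr
Time remaining = 69.3617 mL ÷ 12.76596 mL/hr = 5.433333 hr

5.4 hours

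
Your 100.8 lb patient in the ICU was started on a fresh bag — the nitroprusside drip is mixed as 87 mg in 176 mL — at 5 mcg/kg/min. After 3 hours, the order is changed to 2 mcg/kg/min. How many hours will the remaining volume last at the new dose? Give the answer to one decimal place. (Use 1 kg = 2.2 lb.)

Initial rate:
Weight = 100.8 lb ÷ 2.2 lb/kg = 45.81818 kg
Dose = 5 mcg/kg/min × 45.81818 kg = 229.0909 mcg/min
229.0909 mcg/min × 60 min/hr = 13745.45 mcg/hr
Concentration = 87 mg ÷ 176 mL = 0.4943182 mg/mL = 494.3182 mcg/mL
Rate = 13745.45 mcg/hr ÷ 494.3182 mcg/mL = 27.8069 mL/hr
Volume infused so far = 27.8069 mL/hr × 3 hr = 83.42069 mL
Volume remaining = 176 − 83.42069 = 92.57931 mL
New rate:
Dose = 2 mcg/kg/min × 45.81818 kg = 91.63636 mcg/min
91.63636 mcg/min × 60 min/hr = 5498.182 mcg/hr
Rate = 5498.182 mcg/hr ÷ 494.3182 mcg/mL = 11.12276 mL/hr
Time remaining = 92.57931 mL ÷ 11.12276 mL/hr = 8.323413 hr

8.3 hours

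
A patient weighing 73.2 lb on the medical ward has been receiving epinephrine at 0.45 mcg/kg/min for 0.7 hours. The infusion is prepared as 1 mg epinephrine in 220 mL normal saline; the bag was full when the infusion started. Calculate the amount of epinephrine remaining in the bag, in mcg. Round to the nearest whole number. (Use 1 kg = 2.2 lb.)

Weight = 73.2 lb ÷ 2.2 lb/kg = 33.27273 kg
Dose = 0.45 mcg/kg/min × 33.27273 kg = 14.97273 mcg/min
14.97273 mcg/min × 60 min/hr = 898.3636 mcg/hr
Concentration = 1 mg ÷ 220 mL = 0.004545455 mg/mL = 4.545455 mcg/mL
Rate = 898.3636 mcg/hr ÷ 4.545455 mcg/mL = 197.64 mL/hr
Volume infused = 197.64 mL/hr × 0.7 hr = 138.348 mL
Volume remaining = 220 − 138.348 = 81.652 mL
Drug remaining = 81.652 mL × 4.545455 mcg/mL = 371.1455 mcg

371 mcg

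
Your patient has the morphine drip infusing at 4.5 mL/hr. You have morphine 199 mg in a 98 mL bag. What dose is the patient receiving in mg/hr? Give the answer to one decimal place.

Concentration = 199 mg ÷ 98 mL = 2.030612 mg/mL
Drug rate = 4.5 mL/hr × 2.030612 mg/mL = 9.137755 mg/hr

9.1 mg/hr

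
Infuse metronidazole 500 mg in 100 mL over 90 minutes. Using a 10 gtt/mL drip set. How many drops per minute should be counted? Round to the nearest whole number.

11 gtt/min

100 mL ÷ (90 min) = 1.111111 mL/min
1.111111 mL/min × 10 gtt/mL = 11.11111 gtt/min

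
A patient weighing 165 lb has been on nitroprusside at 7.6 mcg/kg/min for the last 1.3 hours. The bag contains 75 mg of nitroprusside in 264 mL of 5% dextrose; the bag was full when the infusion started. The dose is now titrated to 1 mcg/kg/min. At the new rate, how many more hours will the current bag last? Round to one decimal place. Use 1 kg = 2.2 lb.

6.8 hours

Initial rate:
Weight = 165 lb ÷ 2.2 lb/kg = 75 kg
Dose = 7.6 mcg/kg/min × 75 kg = 570 mcg/min
570 mcg/min × 60 min/hr = 34200 mcg/hr
Concentration = 75 mg ÷ 264 mL = 0.2840909 mg/mL = 284.0909 mcg/mL
Rate = 34200 mcg/hr ÷ 284.0909 mcg/mL = 120.384 mL/hr
Volume infused so far = 120.384 mL/hr × 1.3 hr = 156.4992 mL
Volume remaining = 264 − 156.4992 = 107.5008 mL
New rate:
Dose = 1 mcg/kg/min × 75 kg = 75 mcg/min
75 mcg/min × 60 min/hr = 4500 mcg/hr
Rate = 4500 mcg/hr ÷ 284.0909 mcg/mL = 15.84 mL/hr
Time remaining = 107.5008 mL ÷ 15.84 mL/hr = 6.786667 hr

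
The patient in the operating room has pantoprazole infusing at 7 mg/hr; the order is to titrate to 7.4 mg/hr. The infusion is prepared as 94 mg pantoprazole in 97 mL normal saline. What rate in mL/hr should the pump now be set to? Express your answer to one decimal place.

7.6 mL/hr

Concentration = 94 mg ÷ 97 mL = 0.9690722 mg/mL
Rate = 7.4 mg/hr ÷ 0.9690722 mg/mL = 7.63617 mL/hr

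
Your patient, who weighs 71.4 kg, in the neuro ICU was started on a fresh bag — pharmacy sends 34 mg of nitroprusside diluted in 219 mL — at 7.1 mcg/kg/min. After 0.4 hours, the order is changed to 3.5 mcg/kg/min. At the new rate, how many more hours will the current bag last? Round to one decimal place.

Initial rate:
Dose = 7.1 mcg/kg/min × 71.4 kg = 506.94 mcg/min
506.94 mcg/min × 60 min/hr = 30416.4 mcg/hr
Concentration = 34 mg ÷ 219 mL = 0.1552511 mg/mL = 155.2511 mcg/mL
Rate = 30416.4 mcg/hr ÷ 155.2511 mcg/mL = 195.9174 mL/hr
Volume infused so far = 195.9174 mL/hr × 0.4 hr = 78.36696 mL
Volume remaining = 219 − 78.36696 = 140.633 mL
New rate:
Dose = 3.5 mcg/kg/min × 71.4 kg = 249.9 mcg/min
249.9 mcg/min × 60 min/hr = 14994 mcg/hr
Rate = 14994 mcg/hr ÷ 155.2511 mcg/mL = 96.579 mL/hr
Time remaining = 140.633 mL ÷ 96.579 mL/hr = 1.456145 hr

1.5 hours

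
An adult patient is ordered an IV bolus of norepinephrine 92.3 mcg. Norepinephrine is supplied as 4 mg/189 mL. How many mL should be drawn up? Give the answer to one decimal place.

4.4 mL

Concentration = 4 mg ÷ 189 mL = 0.02116402 mg/mL = 21.16402 mcg/mL
Volume = 92.3 mcg ÷ 21.16402 mcg/mL = 4.361175 mL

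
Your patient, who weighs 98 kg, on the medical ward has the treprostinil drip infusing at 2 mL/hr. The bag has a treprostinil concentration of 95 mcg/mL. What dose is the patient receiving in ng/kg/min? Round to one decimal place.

Concentration = 95 mcg/mL = 95000 ng/mL
Drug rate = 2 mL/hr × 95000 ng/mL = 190000 ng/hr
190000 ng/hr ÷ 60 min/hr = 3166.667 ng/min
3166.667 ng/min ÷ 98 kg = 32.31293 ng/kg/min

32.3 ng/kg/min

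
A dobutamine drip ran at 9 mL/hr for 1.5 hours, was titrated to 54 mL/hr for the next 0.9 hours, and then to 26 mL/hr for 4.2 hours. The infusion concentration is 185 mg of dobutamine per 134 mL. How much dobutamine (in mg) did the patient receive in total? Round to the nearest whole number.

236 mg

Concentration = 185 mg ÷ 134 mL = 1.380597 mg/mL
Stage 1: 9 mL/hr × 1.5 hr = 13.5 mL → 13.5 mL × 1.380597 mg/mL = 18.63806 mg
Stage 2: 54 mL/hr × 0.9 hr = 48.6 mL → 48.6 mL × 1.380597 mg/mL = 67.09701 mg
Stage 3: 26 mL/hr × 4.2 hr = 109.2 mL → 109.2 mL × 1.380597 mg/mL = 150.7612 mg
Total = 18.63806 + 67.09701 + 150.7612 = 236.4963 mg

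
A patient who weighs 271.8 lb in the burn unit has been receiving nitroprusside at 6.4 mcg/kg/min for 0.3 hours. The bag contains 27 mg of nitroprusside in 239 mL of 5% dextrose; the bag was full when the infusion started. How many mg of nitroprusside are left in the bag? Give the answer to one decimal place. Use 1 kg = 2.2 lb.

12.8 mg

Weight = 271.8 lb ÷ 2.2 lb/kg = 123.5455 kg
Dose = 6.4 mcg/kg/min × 123.5455 kg = 790.6909 mcg/min
790.6909 mcg/min × 60 min/hr = 47441.45 mcg/hr
Concentration = 27 mg ÷ 239 mL = 0.1129707 mg/mL = 112.9707 mcg/mL
Rate = 47441.45 mcg/hr ÷ 112.9707 mcg/mL = 419.9447 mL/hr
Volume infused = 419.9447 mL/hr × 0.3 hr = 125.9834 mL
Volume remaining = 239 − 125.9834 = 113.0166 mL
Drug remaining = 113.0166 mL × 112.9707 mcg/mL = 12767.56 mcg = 12.76756 mg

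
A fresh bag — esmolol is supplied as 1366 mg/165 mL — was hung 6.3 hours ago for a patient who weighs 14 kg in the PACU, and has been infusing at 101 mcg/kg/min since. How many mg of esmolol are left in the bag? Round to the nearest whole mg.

832 mg

Dose = 101 mcg/kg/min × 14 kg = 1414 mcg/min
1414 mcg/min × 60 min/hr = 84840 mcg/hr
Concentration = 1366 mg ÷ 165 mL = 8.278788 mg/mL = 8278.788 mcg/mL
Rate = 84840 mcg/hr ÷ 8278.788 mcg/mL = 10.24788 mL/hr
Volume infused = 10.24788 mL/hr × 6.3 hr = 64.56163 mL
Volume remaining = 165 − 64.56163 = 100.4384 mL
Drug remaining = 100.4384 mL × 8278.788 mcg/mL = 831508 mcg = 831.508 mg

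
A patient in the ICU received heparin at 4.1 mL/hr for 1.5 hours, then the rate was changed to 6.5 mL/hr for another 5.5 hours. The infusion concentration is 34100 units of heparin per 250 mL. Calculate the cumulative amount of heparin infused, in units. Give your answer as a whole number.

Concentration = 34100 units ÷ 250 mL = 136.4 units/mL
Stage 1: 4.1 mL/hr × 1.5 hr = 6.15 mL → 6.15 mL × 136.4 units/mL = 838.86 units
Stage 2: 6.5 mL/hr × 5.5 hr = 35.75 mL → 35.75 mL × 136.4 units/mL = 4876.3 units
Total = 838.86 + 4876.3 = 5715.16 units

5715 units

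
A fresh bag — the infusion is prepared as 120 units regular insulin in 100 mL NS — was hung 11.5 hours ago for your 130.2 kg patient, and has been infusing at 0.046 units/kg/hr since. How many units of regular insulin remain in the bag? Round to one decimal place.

51.1 units

Dose = 0.046 units/kg/hr × 130.2 kg = 5.9892 units/hr
Concentration = 120 units ÷ 100 mL = 1.2 units/mL
Rate = 5.9892 units/hr ÷ 1.2 units/mL = 4.991 mL/hr
Volume infused = 4.991 mL/hr × 11.5 hr = 57.3965 mL
Volume remaining = 100 − 57.3965 = 42.6035 mL
Drug remaining = 42.6035 mL × 1.2 units/mL = 51.1242 units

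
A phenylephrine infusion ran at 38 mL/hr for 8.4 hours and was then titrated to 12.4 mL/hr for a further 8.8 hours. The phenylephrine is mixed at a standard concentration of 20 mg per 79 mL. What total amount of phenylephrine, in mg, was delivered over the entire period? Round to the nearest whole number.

108 mg

Concentration = 20 mg ÷ 79 mL = 0.2531646 mg/mL
Stage 1: 38 mL/hr × 8.4 hr = 319.2 mL → 319.2 mL × 0.2531646 mg/mL = 80.81013 mg
Stage 2: 12.4 mL/hr × 8.8 hr = 109.12 mL → 109.12 mL × 0.2531646 mg/mL = 27.62532 mg
Total = 80.81013 + 27.62532 = 108.4354 mg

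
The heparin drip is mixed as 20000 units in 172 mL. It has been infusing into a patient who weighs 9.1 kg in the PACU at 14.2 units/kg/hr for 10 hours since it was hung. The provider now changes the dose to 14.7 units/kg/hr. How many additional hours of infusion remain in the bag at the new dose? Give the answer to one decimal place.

Initial rate:
Dose = 14.2 units/kg/hr × 9.1 kg = 129.22 units/hr
Concentration = 20000 units ÷ 172 mL = 116.2791 units/mL
Rate = 129.22 units/hr ÷ 116.2791 units/mL = 1.111292 mL/hr
Volume infused so far = 1.111292 mL/hr × 10 hr = 11.11292 mL
Volume remaining = 172 − 11.11292 = 160.8871 mL
New rate:
Dose = 14.7 units/kg/hr × 9.1 kg = 133.77 units/hr
Rate = 133.77 units/hr ÷ 116.2791 units/mL = 1.150422 mL/hr
Time remaining = 160.8871 mL ÷ 1.150422 mL/hr = 139.8505 hr

139.9 hours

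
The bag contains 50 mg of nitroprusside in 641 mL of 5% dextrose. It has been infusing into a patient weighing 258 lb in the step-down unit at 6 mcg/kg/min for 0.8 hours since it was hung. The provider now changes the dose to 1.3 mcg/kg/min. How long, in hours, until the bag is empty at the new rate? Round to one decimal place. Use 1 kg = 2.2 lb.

1.8 hours

Initial rate:
Weight = 258 lb ÷ 2.2 lb/kg = 117.2727 kg
Dose = 6 mcg/kg/min × 117.2727 kg = 703.6364 mcg/min
703.6364 mcg/min × 60 min/hr = 42218.18 mcg/hr
Concentration = 50 mg ÷ 641 mL = 0.07800312 mg/mL = 78.00312 mcg/mL
Rate = 42218.18 mcg/hr ÷ 78.00312 mcg/mL = 541.2371 mL/hr
Volume infused so far = 541.2371 mL/hr × 0.8 hr = 432.9897 mL
Volume remaining = 641 − 432.9897 = 208.0103 mL
New rate:
Dose = 1.3 mcg/kg/min × 117.2727 kg = 152.4545 mcg/min
152.4545 mcg/min × 60 min/hr = 9147.273 mcg/hr
Rate = 9147.273 mcg/hr ÷ 78.00312 mcg/mL = 117.268 mL/hr
Time remaining = 208.0103 mL ÷ 117.268 mL/hr = 1.773802 hr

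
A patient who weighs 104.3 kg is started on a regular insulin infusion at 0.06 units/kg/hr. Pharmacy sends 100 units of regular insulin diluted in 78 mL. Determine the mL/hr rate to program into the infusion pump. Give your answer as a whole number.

5 mL/hr

Dose = 0.06 units/kg/hr × 104.3 kg = 6.258 units/hr
Concentration = 100 units ÷ 78 mL = 1.282051 units/mL
Rate = 6.258 units/hr ÷ 1.282051 units/mL = 4.88124 mL/hr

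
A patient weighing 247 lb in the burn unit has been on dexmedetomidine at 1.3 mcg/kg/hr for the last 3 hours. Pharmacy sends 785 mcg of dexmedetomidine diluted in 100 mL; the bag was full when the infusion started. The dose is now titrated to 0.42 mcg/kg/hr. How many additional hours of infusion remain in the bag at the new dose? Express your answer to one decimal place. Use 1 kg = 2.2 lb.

7.4 hours

Initial rate:
Weight = 247 lb ÷ 2.2 lb/kg = 112.2727 kg
Dose = 1.3 mcg/kg/hr × 112.2727 kg = 145.9545 mcg/hr
Concentration = 785 mcg ÷ 100 mL = 7.85 mcg/mL
Rate = 145.9545 mcg/hr ÷ 7.85 mcg/mL = 18.59294 mL/hr
Volume infused so far = 18.59294 mL/hr × 3 hr = 55.77881 mL
Volume remaining = 100 − 55.77881 = 44.22119 mL
New rate:
Dose = 0.42 mcg/kg/hr × 112.2727 kg = 47.15455 mcg/hr
Rate = 47.15455 mcg/hr ÷ 7.85 mcg/mL = 6.006948 mL/hr
Time remaining = 44.22119 mL ÷ 6.006948 mL/hr = 7.361673 hr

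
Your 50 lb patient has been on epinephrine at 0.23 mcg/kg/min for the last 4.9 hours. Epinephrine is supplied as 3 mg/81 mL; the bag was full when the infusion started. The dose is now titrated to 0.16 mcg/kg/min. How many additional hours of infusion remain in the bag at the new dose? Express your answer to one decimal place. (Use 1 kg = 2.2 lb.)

Initial rate:
Weight = 50 lb ÷ 2.2 lb/kg = 22.72727 kg
Dose = 0.23 mcg/kg/min × 22.72727 kg = 5.227273 mcg/min
5.227273 mcg/min × 60 min/hr = 313.6364 mcg/hr
Concentration = 3 mg ÷ 81 mL = 0.03703704 mg/mL = 37.03704 mcg/mL
Rate = 313.6364 mcg/hr ÷ 37.03704 mcg/mL = 8.468182 mL/hr
Volume infused so far = 8.468182 mL/hr × 4.9 hr = 41.49409 mL
Volume remaining = 81 − 41.49409 = 39.50591 mL
New rate:
Dose = 0.16 mcg/kg/min × 22.72727 kg = 3.636364 mcg/min
3.636364 mcg/min × 60 min/hr = 218.1818 mcg/hr
Rate = 218.1818 mcg/hr ÷ 37.03704 mcg/mL = 5.890909 mL/hr
Time remaining = 39.50591 mL ÷ 5.890909 mL/hr = 6.70625 hr

6.7 hours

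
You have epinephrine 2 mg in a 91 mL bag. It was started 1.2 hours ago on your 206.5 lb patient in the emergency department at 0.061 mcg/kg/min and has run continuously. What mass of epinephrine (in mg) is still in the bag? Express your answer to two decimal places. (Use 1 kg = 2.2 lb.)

1.59 mg

Weight = 206.5 lb ÷ 2.2 lb/kg = 93.86364 kg
Dose = 0.061 mcg/kg/min × 93.86364 kg = 5.725682 mcg/min
5.725682 mcg/min × 60 min/hr = 343.5409 mcg/hr
Concentration = 2 mg ÷ 91 mL = 0.02197802 mg/mL = 21.97802 mcg/mL
Rate = 343.5409 mcg/hr ÷ 21.97802 mcg/mL = 15.63111 mL/hr
Volume infused = 15.63111 mL/hr × 1.2 hr = 18.75733 mL
Volume remaining = 91 − 18.75733 = 72.24267 mL
Drug remaining = 72.24267 mL × 21.97802 mcg/mL = 1587.751 mcg = 1.587751 mg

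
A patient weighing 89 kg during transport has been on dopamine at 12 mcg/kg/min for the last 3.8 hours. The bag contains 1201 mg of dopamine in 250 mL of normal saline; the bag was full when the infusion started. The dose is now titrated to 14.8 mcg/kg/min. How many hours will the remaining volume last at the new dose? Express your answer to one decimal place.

Initial rate:
Dose = 12 mcg/kg/min × 89 kg = 1068 mcg/min
1068 mcg/min × 60 min/hr = 64080 mcg/hr
Concentration = 1201 mg ÷ 250 mL = 4.804 mg/mL = 4804 mcg/mL
Rate = 64080 mcg/hr ÷ 4804 mcg/mL = 13.33888 mL/hr
Volume infused so far = 13.33888 mL/hr × 3.8 hr = 50.68776 mL
Volume remaining = 250 − 50.68776 = 199.3122 mL
New rate:
Dose = 14.8 mcg/kg/min × 89 kg = 1317.2 mcg/min
1317.2 mcg/min × 60 min/hr = 79032 mcg/hr
Rate = 79032 mcg/hr ÷ 4804 mcg/mL = 16.45129 mL/hr
Time remaining = 199.3122 mL ÷ 16.45129 mL/hr = 12.1153 hr

12.1 hours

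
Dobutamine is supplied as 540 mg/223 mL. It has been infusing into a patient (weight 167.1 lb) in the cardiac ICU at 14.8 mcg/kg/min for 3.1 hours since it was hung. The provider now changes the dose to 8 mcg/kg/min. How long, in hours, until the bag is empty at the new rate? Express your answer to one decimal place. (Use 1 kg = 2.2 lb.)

Initial rate:
Weight = 167.1 lb ÷ 2.2 lb/kg = 75.95455 kg
Dose = 14.8 mcg/kg/min × 75.95455 kg = 1124.127 mcg/min
1124.127 mcg/min × 60 min/hr = 67447.64 mcg/hr
Concentration = 540 mg ÷ 223 mL = 2.421525 mg/mL = 2421.525 mcg/mL
Rate = 67447.64 mcg/hr ÷ 2421.525 mcg/mL = 27.85338 mL/hr
Volume infused so far = 27.85338 mL/hr × 3.1 hr = 86.34546 mL
Volume remaining = 223 − 86.34546 = 136.6545 mL
New rate:
Dose = 8 mcg/kg/min × 75.95455 kg = 607.6364 mcg/min
607.6364 mcg/min × 60 min/hr = 36458.18 mcg/hr
Rate = 36458.18 mcg/hr ÷ 2421.525 mcg/mL = 15.05588 mL/hr
Time remaining = 136.6545 mL ÷ 15.05588 mL/hr = 9.07649 hr

9.1 hours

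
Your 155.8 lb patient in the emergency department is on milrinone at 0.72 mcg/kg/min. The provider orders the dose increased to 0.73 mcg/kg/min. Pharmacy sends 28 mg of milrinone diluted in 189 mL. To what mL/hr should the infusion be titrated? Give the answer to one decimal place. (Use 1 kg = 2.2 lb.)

20.9 mL/hr

Weight = 155.8 lb ÷ 2.2 lb/kg = 70.81818 kg
Dose = 0.73 mcg/kg/min × 70.81818 kg = 51.69727 mcg/min
51.69727 mcg/min × 60 min/hr = 3101.836 mcg/hr
Concentration = 28 mg ÷ 189 mL = 0.1481481 mg/mL = 148.1481 mcg/mL
Rate = 3101.836 mcg/hr ÷ 148.1481 mcg/mL = 20.9374 mL/hr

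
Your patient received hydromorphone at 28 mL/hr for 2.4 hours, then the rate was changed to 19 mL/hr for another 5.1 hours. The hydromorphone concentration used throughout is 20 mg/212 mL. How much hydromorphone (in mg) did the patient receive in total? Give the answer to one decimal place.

Concentration = 20 mg ÷ 212 mL = 0.09433962 mg/mL
Stage 1: 28 mL/hr × 2.4 hr = 67.2 mL → 67.2 mL × 0.09433962 mg/mL = 6.339623 mg
Stage 2: 19 mL/hr × 5.1 hr = 96.9 mL → 96.9 mL × 0.09433962 mg/mL = 9.141509 mg
Total = 6.339623 + 9.141509 = 15.48113 mg

15.5 mg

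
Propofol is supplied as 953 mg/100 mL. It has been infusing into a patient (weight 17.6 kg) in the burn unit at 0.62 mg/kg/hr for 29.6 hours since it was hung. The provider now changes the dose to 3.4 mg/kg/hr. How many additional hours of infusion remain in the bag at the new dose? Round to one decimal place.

Initial rate:
Dose = 0.62 mg/kg/hr × 17.6 kg = 10.912 mg/hr
Concentration = 953 mg ÷ 100 mL = 9.53 mg/mL
Rate = 10.912 mg/hr ÷ 9.53 mg/mL = 1.145016 mL/hr
Volume infused so far = 1.145016 mL/hr × 29.6 hr = 33.89247 mL
Volume remaining = 100 − 33.89247 = 66.10753 mL
New rate:
Dose = 3.4 mg/kg/hr × 17.6 kg = 59.84 mg/hr
Rate = 59.84 mg/hr ÷ 9.53 mg/mL = 6.279119 mL/hr
Time remaining = 66.10753 mL ÷ 6.279119 mL/hr = 10.52816 hr

10.5 hours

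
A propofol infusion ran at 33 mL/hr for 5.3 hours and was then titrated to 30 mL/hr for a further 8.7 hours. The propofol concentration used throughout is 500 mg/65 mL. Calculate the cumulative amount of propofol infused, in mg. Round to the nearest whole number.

Concentration = 500 mg ÷ 65 mL = 7.692308 mg/mL
Stage 1: 33 mL/hr × 5.3 hr = 174.9 mL → 174.9 mL × 7.692308 mg/mL = 1345.385 mg
Stage 2: 30 mL/hr × 8.7 hr = 261 mL → 261 mL × 7.692308 mg/mL = 2007.692 mg
Total = 1345.385 + 2007.692 = 3353.077 mg

3353 mg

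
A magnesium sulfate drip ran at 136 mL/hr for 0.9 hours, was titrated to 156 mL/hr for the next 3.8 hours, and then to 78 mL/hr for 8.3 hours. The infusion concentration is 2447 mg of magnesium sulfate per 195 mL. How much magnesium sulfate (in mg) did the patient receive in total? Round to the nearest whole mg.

17099 mg

Concentration = 2447 mg ÷ 195 mL = 12.54872 mg/mL
Stage 1: 136 mL/hr × 0.9 hr = 122.4 mL → 122.4 mL × 12.54872 mg/mL = 1535.963 mg
Stage 2: 156 mL/hr × 3.8 hr = 592.8 mL → 592.8 mL × 12.54872 mg/mL = 7438.88 mg
Stage 3: 78 mL/hr × 8.3 hr = 647.4 mL → 647.4 mL × 12.54872 mg/mL = 8124.04 mg
Total = 1535.963 + 7438.88 + 8124.04 = 17098.88 mg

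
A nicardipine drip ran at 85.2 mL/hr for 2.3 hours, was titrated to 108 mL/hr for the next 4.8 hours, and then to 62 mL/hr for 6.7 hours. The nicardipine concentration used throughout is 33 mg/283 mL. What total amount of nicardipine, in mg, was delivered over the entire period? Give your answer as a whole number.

132 mg

Concentration = 33 mg ÷ 283 mL = 0.1166078 mg/mL
Stage 1: 85.2 mL/hr × 2.3 hr = 195.96 mL → 195.96 mL × 0.1166078 mg/mL = 22.85046 mg
Stage 2: 108 mL/hr × 4.8 hr = 518.4 mL → 518.4 mL × 0.1166078 mg/mL = 60.44947 mg
Stage 3: 62 mL/hr × 6.7 hr = 415.4 mL → 415.4 mL × 0.1166078 mg/mL = 48.43887 mg
Total = 22.85046 + 60.44947 + 48.43887 = 131.7388 mg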